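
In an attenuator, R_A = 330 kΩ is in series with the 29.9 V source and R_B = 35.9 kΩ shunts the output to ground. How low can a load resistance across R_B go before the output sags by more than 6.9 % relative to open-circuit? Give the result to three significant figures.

R_L(min) ≈ 437 kΩ

Output resistance R_th = R_A‖R_B = (330 × 35.9)/365.9 = 32.38 kΩ.
The fractional drop is R_th/(R_th + R_L); requiring this ≤ 0.0690 gives R_L ≥ R_th(1/0.0690 − 1) = 32.38 × 13.49 = 437 kΩ.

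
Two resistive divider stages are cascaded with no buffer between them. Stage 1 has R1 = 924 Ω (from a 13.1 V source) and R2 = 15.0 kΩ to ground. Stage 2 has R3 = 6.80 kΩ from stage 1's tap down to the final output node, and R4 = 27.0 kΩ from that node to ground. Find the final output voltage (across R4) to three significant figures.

Stage 2 presents R3+R4 = 33800 Ω as a load on stage 1's tap.
Stage 1's lower leg becomes R2‖(R3+R4) = 10390 Ω, so V_mid = 13.1 × 10390/11310 = 12.03 V.
Stage 2 is itself unloaded: V_out = V_mid × R4/(R3+R4) = 12.03 × 27000/33800 = 9.61 V.

V_out ≈ 9.61 V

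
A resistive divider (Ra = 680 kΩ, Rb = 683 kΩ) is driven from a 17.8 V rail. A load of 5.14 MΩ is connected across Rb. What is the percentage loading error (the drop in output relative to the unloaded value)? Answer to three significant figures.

The divider's output (Thévenin) resistance is Ra‖Rb = 340.7 kΩ.
Fractional drop under load = R_th/(R_th + R_L) = 340.7 / (340.7 + 5140) = 0.06217.
So the output falls by 6.22 %.

6.22 %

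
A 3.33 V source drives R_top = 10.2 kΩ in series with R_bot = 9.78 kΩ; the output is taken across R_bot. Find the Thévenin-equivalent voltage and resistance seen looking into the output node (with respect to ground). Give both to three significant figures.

V_th is the open-circuit tap voltage: 3.33 × 9.78/(10.2 + 9.78) = 1.63 V.
With the supply zeroed, R_top and R_bot appear in parallel from the tap: R_th = R_top‖R_bot = (10.2 × 9.78)/19.98 = 4.99 kΩ.

V_th = 1.63 V, R_th = 4.99 kΩ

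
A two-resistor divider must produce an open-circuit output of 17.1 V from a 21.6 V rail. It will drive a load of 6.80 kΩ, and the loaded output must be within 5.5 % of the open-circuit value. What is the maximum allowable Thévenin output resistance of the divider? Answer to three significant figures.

R_th ≤ 396 Ω

Loading drop = R_th/(R_th + R_L) ≤ 0.0550, so R_th ≤ R_L · ε/(1−ε) = 6.80 kΩ × 0.0550/0.9450 = 396 Ω.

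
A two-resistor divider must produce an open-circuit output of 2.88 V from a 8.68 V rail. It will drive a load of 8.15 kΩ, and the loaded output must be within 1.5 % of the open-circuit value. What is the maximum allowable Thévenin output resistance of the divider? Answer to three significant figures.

Loading drop = R_th/(R_th + R_L) ≤ 0.0150, so R_th ≤ R_L · ε/(1−ε) = 8.15 kΩ × 0.0150/0.9850 = 124 Ω.

R_th ≤ 124 Ω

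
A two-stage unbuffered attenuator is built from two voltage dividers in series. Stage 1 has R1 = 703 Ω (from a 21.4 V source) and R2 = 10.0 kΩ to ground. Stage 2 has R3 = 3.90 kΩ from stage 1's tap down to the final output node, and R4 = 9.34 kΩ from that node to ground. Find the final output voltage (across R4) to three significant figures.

V_out ≈ 13.4 V

Stage 2 presents R3+R4 = 13240 Ω as a load on stage 1's tap.
Stage 1's lower leg becomes R2‖(R3+R4) = 5697 Ω, so V_mid = 21.4 × 5697/6400 = 19.05 V.
Stage 2 is itself unloaded: V_out = V_mid × R4/(R3+R4) = 19.05 × 9340/13240 = 13.4 V.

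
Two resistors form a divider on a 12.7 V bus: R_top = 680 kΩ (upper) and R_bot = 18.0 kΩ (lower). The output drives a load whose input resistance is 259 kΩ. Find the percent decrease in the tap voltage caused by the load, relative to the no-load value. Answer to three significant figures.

The divider's output (Thévenin) resistance is R_top‖R_bot = 17.54 kΩ.
Fractional drop under load = R_th/(R_th + R_L) = 17.54 / (17.54 + 259) = 0.06341.
So the output falls by 6.34 %.

6.34 %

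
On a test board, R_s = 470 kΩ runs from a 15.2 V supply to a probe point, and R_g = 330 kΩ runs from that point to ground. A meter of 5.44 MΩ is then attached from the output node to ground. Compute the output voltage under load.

V_out ≈ 6.05 V

The load sits in parallel with R_g: R_g‖R_L = (330 × 5440) / (330 + 5440) = 311.1 kΩ.
V_out = 15.2 × 311.1 / (470 + 311.1) = 15.2 × 311.1/781.1 = 6.05 V.
(Unloaded it would have been 6.27 V.)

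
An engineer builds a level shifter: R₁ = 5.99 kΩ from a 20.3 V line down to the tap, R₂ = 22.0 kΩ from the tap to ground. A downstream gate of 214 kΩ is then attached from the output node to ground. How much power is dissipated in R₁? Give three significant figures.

Total resistance from the source is R₁ + (R₂‖R_L) = 25.94 kΩ, so I = 20.3/25.94 kΩ = 0.7826 mA.
P = I²·R₁ = (0.7826 mA)² × 5.99 kΩ = 3.67 mW.

P ≈ 3.67 mW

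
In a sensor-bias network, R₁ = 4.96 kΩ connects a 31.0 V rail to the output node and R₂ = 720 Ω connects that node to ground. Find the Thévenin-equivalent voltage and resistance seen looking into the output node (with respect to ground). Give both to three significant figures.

V_th = 3.93 V, R_th = 629 Ω

V_th is the open-circuit tap voltage: 31.0 × 720/(4960 + 720) = 3.93 V.
With the supply zeroed, R₁ and R₂ appear in parallel from the tap: R_th = R₁‖R₂ = (4960 × 720)/5680 = 629 Ω.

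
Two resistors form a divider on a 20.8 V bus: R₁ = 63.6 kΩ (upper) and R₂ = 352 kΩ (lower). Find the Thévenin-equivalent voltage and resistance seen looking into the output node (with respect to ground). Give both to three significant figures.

V_th is the open-circuit tap voltage: 20.8 × 352/(63.6 + 352) = 17.6 V.
With the supply zeroed, R₁ and R₂ appear in parallel from the tap: R_th = R₁‖R₂ = (63.6 × 352)/415.6 = 53.9 kΩ.

V_th = 17.6 V, R_th = 53.9 kΩ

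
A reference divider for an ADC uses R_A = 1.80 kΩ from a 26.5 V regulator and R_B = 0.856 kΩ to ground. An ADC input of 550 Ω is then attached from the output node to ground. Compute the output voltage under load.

The load sits in parallel with R_B: R_B‖R_L = (856 × 550) / (856 + 550) = 334.9 Ω.
V_out = 26.5 × 334.9 / (1800 + 334.9) = 26.5 × 334.9/2135 = 4.16 V.

V_out ≈ 4.16 V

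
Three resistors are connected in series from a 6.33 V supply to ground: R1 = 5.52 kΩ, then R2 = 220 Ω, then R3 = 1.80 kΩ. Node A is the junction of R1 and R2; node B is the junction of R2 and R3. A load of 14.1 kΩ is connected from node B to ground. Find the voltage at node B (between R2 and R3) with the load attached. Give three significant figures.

V ≈ 1.38 V

At node B, R3 is in parallel with the load: R3‖R_L = 1596 Ω.
Below node A the resistance is R2 + (R3‖R_L) = 1816 Ω, so V_A = 6.33 × 1816/7336 = 1.567 V.
Then V_B = V_A × (R3‖R_L)/(R2 + R3‖R_L) = 1.567 × 1596/1816 = 1.38 V.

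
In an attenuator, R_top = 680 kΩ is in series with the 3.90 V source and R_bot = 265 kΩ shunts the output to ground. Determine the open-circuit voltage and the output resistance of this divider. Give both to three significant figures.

V_th is the open-circuit tap voltage: 3.90 × 265/(680 + 265) = 1.09 V.
With the supply zeroed, R_top and R_bot appear in parallel from the tap: R_th = R_top‖R_bot = (680 × 265)/945.0 = 191 kΩ.

V_th = 1.09 V, R_th = 191 kΩ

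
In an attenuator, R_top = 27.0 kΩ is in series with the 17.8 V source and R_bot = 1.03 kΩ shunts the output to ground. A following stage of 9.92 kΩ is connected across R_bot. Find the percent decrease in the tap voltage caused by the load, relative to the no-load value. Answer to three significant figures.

Unloaded V = 17.8 × 1.03/28.03 = 0.65408 V.
Loaded: R_bot‖R_L = 0.9331 kΩ, giving V = 17.8 × 0.9331/27.93 = 0.59461 V.
Drop = (0.65408 − 0.59461) / 0.65408 = 9.09 %.

9.09 %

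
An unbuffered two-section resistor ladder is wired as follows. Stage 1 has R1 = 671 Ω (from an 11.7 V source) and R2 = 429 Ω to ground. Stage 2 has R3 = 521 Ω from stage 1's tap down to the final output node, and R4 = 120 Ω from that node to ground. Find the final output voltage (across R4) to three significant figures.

Stage 2 presents R3+R4 = 641.0 Ω as a load on stage 1's tap.
Stage 1's lower leg becomes R2‖(R3+R4) = 257.0 Ω, so V_mid = 11.7 × 257.0/928.0 = 3.240 V.
Stage 2 is itself unloaded: V_out = V_mid × R4/(R3+R4) = 3.240 × 120/641.0 = 0.607 V.

V_out ≈ 0.607 V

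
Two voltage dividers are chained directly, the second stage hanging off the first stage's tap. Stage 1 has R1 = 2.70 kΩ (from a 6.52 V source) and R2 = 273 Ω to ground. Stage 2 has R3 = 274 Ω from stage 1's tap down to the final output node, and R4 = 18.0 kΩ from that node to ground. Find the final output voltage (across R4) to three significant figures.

Stage 2 presents R3+R4 = 18270 Ω as a load on stage 1's tap.
Stage 1's lower leg becomes R2‖(R3+R4) = 269.0 Ω, so V_mid = 6.52 × 269.0/2969 = 0.5907 V.
Stage 2 is itself unloaded: V_out = V_mid × R4/(R3+R4) = 0.5907 × 18000/18270 = 0.582 V.

V_out ≈ 0.582 V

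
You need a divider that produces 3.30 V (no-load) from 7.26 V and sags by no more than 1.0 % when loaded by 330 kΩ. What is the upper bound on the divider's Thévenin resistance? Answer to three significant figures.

R_th ≤ 3.33 kΩ

Loading drop = R_th/(R_th + R_L) ≤ 0.0100, so R_th ≤ R_L · ε/(1−ε) = 330 kΩ × 0.0100/0.9900 = 3.33 kΩ.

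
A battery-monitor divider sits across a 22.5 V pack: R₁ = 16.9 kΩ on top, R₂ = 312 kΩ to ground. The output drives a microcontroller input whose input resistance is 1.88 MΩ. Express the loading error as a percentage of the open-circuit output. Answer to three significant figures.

The divider's output (Thévenin) resistance is R₁‖R₂ = 16.03 kΩ.
Fractional drop under load = R_th/(R_th + R_L) = 16.03 / (16.03 + 1880) = 0.008455.
So the output falls by 0.846 %.

0.846 %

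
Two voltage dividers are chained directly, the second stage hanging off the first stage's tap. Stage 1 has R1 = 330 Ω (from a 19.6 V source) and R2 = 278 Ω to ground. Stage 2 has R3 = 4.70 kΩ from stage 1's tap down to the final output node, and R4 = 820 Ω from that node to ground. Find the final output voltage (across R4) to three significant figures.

V_out ≈ 1.30 V

Stage 2 presents R3+R4 = 5520 Ω as a load on stage 1's tap.
Stage 1's lower leg becomes R2‖(R3+R4) = 264.7 Ω, so V_mid = 19.6 × 264.7/594.7 = 8.723 V.
Stage 2 is itself unloaded: V_out = V_mid × R4/(R3+R4) = 8.723 × 820/5520 = 1.30 V.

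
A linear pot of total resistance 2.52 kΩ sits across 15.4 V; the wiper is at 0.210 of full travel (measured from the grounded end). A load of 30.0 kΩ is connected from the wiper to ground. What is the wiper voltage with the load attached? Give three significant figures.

The wiper splits the pot into (1−α)R = 1991 Ω above and αR = 529.2 Ω below.
Lower section ‖ load = 520.0 Ω.
V_wiper = 15.4 × 520.0/(1991 + 520.0) = 3.19 V.

V ≈ 3.19 V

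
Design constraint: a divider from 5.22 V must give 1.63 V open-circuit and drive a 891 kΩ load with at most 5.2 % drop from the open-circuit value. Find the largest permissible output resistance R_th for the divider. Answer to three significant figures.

R_th ≤ 48.9 kΩ

Loading drop = R_th/(R_th + R_L) ≤ 0.0520, so R_th ≤ R_L · ε/(1−ε) = 891 kΩ × 0.0520/0.9480 = 48.9 kΩ.
(Any R1, R2 with R2/(R1+R2) = 0.312 and R1‖R2 ≤ 48.9 kΩ will meet the spec.)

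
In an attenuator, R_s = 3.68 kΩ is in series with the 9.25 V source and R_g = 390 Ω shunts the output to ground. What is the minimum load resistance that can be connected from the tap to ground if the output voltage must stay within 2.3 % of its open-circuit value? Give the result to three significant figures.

R_L(min) ≈ 15.0 kΩ

Output resistance R_th = R_s‖R_g = (3680 × 390)/4070 = 352.6 Ω.
The fractional drop is R_th/(R_th + R_L); requiring this ≤ 0.0230 gives R_L ≥ R_th(1/0.0230 − 1) = 352.6 × 42.48 = 15.0 kΩ.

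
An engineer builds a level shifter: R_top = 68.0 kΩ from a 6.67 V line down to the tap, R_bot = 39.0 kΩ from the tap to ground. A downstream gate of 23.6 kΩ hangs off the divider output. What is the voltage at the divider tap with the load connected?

V_out ≈ 1.19 V

The load sits in parallel with R_bot: R_bot‖R_L = (39.0 × 23.6) / (39.0 + 23.6) = 14.70 kΩ.
V_out = 6.67 × 14.70 / (68.0 + 14.70) = 6.67 × 14.70/82.70 = 1.19 V.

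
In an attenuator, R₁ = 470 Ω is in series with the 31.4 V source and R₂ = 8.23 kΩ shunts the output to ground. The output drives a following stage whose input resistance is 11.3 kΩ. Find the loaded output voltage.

The load sits in parallel with R₂: R₂‖R_L = (8230 × 11300) / (8230 + 11300) = 4762 Ω.
V_out = 31.4 × 4762 / (470 + 4762) = 31.4 × 4762/5232 = 28.6 V.
(Unloaded it would have been 29.7 V.)

V_out ≈ 28.6 V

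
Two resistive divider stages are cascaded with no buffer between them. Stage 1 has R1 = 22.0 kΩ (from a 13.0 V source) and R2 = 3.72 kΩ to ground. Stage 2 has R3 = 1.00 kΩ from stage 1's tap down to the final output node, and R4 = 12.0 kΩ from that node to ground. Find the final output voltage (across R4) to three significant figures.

Stage 2 presents R3+R4 = 13.00 kΩ as a load on stage 1's tap.
Stage 1's lower leg becomes R2‖(R3+R4) = 2.892 kΩ, so V_mid = 13.0 × 2.892/24.89 = 1.511 V.
Stage 2 is itself unloaded: V_out = V_mid × R4/(R3+R4) = 1.511 × 12.0/13.00 = 1.39 V.

V_out ≈ 1.39 V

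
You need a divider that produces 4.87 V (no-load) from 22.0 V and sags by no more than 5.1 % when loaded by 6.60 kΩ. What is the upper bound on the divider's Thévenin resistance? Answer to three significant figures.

R_th ≤ 355 Ω

Loading drop = R_th/(R_th + R_L) ≤ 0.0510, so R_th ≤ R_L · ε/(1−ε) = 6.60 kΩ × 0.0510/0.9490 = 355 Ω.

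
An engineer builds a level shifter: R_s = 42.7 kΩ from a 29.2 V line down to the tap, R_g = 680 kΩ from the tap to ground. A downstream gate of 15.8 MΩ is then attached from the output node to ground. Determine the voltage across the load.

The load sits in parallel with R_g: R_g‖R_L = (680 × 15800) / (680 + 15800) = 651.9 kΩ.
V_out = 29.2 × 651.9 / (42.7 + 651.9) = 29.2 × 651.9/694.6 = 27.4 V.

V_out ≈ 27.4 V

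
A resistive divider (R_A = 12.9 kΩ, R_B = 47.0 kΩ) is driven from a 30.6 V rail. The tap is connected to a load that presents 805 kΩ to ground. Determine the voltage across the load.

V_out ≈ 23.7 V

The load sits in parallel with R_B: R_B‖R_L = (47.0 × 805) / (47.0 + 805) = 44.41 kΩ.
V_out = 30.6 × 44.41 / (12.9 + 44.41) = 30.6 × 44.41/57.31 = 23.7 V.
(Unloaded it would have been 24.0 V.)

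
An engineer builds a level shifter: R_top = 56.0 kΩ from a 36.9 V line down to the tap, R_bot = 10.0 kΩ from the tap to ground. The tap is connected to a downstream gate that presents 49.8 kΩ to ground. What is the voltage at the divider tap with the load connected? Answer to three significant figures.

V_out ≈ 4.78 V

The load sits in parallel with R_bot: R_bot‖R_L = (10.0 × 49.8) / (10.0 + 49.8) = 8.328 kΩ.
V_out = 36.9 × 8.328 / (56.0 + 8.328) = 36.9 × 8.328/64.33 = 4.78 V.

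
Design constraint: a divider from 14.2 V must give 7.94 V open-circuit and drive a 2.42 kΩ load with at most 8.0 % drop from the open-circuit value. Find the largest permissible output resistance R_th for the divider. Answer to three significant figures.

R_th ≤ 210 Ω

Loading drop = R_th/(R_th + R_L) ≤ 0.0800, so R_th ≤ R_L · ε/(1−ε) = 2.42 kΩ × 0.0800/0.9200 = 210 Ω.
(Any R1, R2 with R2/(R1+R2) = 0.559 and R1‖R2 ≤ 210 Ω will meet the spec.)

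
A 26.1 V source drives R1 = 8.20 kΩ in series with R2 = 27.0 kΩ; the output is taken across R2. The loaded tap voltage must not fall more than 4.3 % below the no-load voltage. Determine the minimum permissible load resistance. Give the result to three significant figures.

Output resistance R_th = R1‖R2 = (8.20 × 27.0)/35.20 = 6.290 kΩ.
The fractional drop is R_th/(R_th + R_L); requiring this ≤ 0.0430 gives R_L ≥ R_th(1/0.0430 − 1) = 6.290 × 22.26 = 140 kΩ.

R_L(min) ≈ 140 kΩ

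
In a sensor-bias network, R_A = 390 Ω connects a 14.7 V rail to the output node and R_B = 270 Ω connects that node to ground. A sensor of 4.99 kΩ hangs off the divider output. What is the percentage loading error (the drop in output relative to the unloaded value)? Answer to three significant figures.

The divider's output (Thévenin) resistance is R_A‖R_B = 159.5 Ω.
Fractional drop under load = R_th/(R_th + R_L) = 159.5 / (159.5 + 4990) = 0.03098.
So the output falls by 3.10 %.

3.10 %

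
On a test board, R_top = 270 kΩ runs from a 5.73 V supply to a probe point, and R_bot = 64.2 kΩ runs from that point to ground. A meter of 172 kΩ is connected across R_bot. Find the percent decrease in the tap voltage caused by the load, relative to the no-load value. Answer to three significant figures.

The divider's output (Thévenin) resistance is R_top‖R_bot = 51.87 kΩ.
Fractional drop under load = R_th/(R_th + R_L) = 51.87 / (51.87 + 172) = 0.2317.
So the output falls by 23.2 %.

23.2 %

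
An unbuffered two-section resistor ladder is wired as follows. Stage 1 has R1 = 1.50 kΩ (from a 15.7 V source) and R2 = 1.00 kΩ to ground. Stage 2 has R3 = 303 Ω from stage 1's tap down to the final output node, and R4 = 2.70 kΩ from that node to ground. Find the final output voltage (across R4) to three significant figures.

Stage 2 presents R3+R4 = 3003 Ω as a load on stage 1's tap.
Stage 1's lower leg becomes R2‖(R3+R4) = 750.2 Ω, so V_mid = 15.7 × 750.2/2250 = 5.234 V.
Stage 2 is itself unloaded: V_out = V_mid × R4/(R3+R4) = 5.234 × 2700/3003 = 4.71 V.

V_out ≈ 4.71 V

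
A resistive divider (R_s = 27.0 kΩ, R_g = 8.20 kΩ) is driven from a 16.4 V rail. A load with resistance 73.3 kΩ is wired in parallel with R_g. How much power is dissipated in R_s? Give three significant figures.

P ≈ 6.15 mW

Total resistance from the source is R_s + (R_g‖R_L) = 34.37 kΩ, so I = 16.4/34.37 kΩ = 0.4771 mA.
P = I²·R_s = (0.4771 mA)² × 27.0 kΩ = 6.15 mW.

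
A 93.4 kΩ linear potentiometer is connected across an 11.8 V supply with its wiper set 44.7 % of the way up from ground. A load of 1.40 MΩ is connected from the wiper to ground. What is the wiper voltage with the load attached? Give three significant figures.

The wiper splits the pot into (1−α)R = 51.65 kΩ above and αR = 41.75 kΩ below.
Lower section ‖ load = 40.54 kΩ.
V_wiper = 11.8 × 40.54/(51.65 + 40.54) = 5.19 V.

V ≈ 5.19 V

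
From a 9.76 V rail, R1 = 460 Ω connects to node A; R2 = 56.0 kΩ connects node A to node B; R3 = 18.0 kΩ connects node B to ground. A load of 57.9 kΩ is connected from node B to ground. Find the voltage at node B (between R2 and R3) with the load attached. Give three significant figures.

V ≈ 1.91 V

At node B, R3 is in parallel with the load: R3‖R_L = 13730 Ω.
Below node A the resistance is R2 + (R3‖R_L) = 69730 Ω, so V_A = 9.76 × 69730/70190 = 9.696 V.
Then V_B = V_A × (R3‖R_L)/(R2 + R3‖R_L) = 9.696 × 13730/69730 = 1.91 V.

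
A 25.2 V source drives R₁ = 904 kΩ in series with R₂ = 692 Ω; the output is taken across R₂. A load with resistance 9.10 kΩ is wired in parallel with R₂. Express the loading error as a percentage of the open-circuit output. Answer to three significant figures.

The divider's output (Thévenin) resistance is R₁‖R₂ = 691.5 Ω.
Fractional drop under load = R_th/(R_th + R_L) = 691.5 / (691.5 + 9100) = 0.07062.
So the output falls by 7.06 %.

7.06 %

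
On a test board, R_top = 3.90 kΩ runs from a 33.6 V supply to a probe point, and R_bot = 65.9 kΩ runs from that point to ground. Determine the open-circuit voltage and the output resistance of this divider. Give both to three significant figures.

V_th is the open-circuit tap voltage: 33.6 × 65.9/(3.90 + 65.9) = 31.7 V.
With the supply zeroed, R_top and R_bot appear in parallel from the tap: R_th = R_top‖R_bot = (3.90 × 65.9)/69.80 = 3.68 kΩ.

V_th = 31.7 V, R_th = 3.68 kΩ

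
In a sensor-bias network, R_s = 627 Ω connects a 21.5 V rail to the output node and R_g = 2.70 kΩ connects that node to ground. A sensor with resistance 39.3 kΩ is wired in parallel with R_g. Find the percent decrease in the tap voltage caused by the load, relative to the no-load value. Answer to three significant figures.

1.28 %

The divider's output (Thévenin) resistance is R_s‖R_g = 508.8 Ω.
Fractional drop under load = R_th/(R_th + R_L) = 508.8 / (508.8 + 39300) = 0.01278.
So the output falls by 1.28 %.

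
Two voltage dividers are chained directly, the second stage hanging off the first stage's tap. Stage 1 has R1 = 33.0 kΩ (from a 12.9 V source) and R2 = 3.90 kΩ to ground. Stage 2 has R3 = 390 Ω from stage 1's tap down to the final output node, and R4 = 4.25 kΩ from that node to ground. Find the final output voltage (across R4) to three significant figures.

V_out ≈ 0.713 V

Stage 2 presents R3+R4 = 4640 Ω as a load on stage 1's tap.
Stage 1's lower leg becomes R2‖(R3+R4) = 2119 Ω, so V_mid = 12.9 × 2119/35120 = 0.7783 V.
Stage 2 is itself unloaded: V_out = V_mid × R4/(R3+R4) = 0.7783 × 4250/4640 = 0.713 V.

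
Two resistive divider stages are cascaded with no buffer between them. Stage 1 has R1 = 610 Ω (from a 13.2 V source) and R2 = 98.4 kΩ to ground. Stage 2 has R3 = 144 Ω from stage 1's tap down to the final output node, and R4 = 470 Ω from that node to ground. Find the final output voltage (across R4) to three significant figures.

Stage 2 presents R3+R4 = 614.0 Ω as a load on stage 1's tap.
Stage 1's lower leg becomes R2‖(R3+R4) = 610.2 Ω, so V_mid = 13.2 × 610.2/1220 = 6.601 V.
Stage 2 is itself unloaded: V_out = V_mid × R4/(R3+R4) = 6.601 × 470/614.0 = 5.05 V.

V_out ≈ 5.05 V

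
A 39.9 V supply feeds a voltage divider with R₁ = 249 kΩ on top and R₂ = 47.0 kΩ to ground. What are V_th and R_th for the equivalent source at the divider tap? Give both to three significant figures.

V_th = 6.34 V, R_th = 39.5 kΩ

V_th is the open-circuit tap voltage: 39.9 × 47.0/(249 + 47.0) = 6.34 V.
With the supply zeroed, R₁ and R₂ appear in parallel from the tap: R_th = R₁‖R₂ = (249 × 47.0)/296.0 = 39.5 kΩ.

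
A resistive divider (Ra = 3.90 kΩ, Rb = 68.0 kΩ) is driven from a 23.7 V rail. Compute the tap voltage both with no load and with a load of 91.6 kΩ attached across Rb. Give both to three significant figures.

Open-circuit: V = 23.7 × 68.0/(3.90 + 68.0) = 22.4 V.
With the load, Rb becomes Rb‖R_L = 39.03 kΩ, so V = 23.7 × 39.03/42.93 = 21.5 V.

Unloaded: 22.4 V; loaded: 21.5 V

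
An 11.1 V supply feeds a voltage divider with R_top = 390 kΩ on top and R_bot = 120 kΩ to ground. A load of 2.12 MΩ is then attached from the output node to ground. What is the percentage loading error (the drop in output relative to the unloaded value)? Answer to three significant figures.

4.15 %

The divider's output (Thévenin) resistance is R_top‖R_bot = 91.76 kΩ.
Fractional drop under load = R_th/(R_th + R_L) = 91.76 / (91.76 + 2120) = 0.04149.
So the output falls by 4.15 %.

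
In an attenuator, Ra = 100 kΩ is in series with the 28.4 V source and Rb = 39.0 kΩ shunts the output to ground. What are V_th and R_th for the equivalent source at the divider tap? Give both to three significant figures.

V_th = 7.97 V, R_th = 28.1 kΩ

V_th is the open-circuit tap voltage: 28.4 × 39.0/(100 + 39.0) = 7.97 V.
With the supply zeroed, Ra and Rb appear in parallel from the tap: R_th = Ra‖Rb = (100 × 39.0)/139.0 = 28.1 kΩ.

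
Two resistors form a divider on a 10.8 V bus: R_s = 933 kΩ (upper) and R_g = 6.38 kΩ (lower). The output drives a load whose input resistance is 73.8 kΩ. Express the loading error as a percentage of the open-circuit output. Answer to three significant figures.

The divider's output (Thévenin) resistance is R_s‖R_g = 6.337 kΩ.
Fractional drop under load = R_th/(R_th + R_L) = 6.337 / (6.337 + 73.8) = 0.07907.
So the output falls by 7.91 %.

7.91 %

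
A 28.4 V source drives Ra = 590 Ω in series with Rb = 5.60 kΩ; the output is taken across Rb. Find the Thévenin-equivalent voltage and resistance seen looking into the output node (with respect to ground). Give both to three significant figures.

V_th is the open-circuit tap voltage: 28.4 × 5600/(590 + 5600) = 25.7 V.
With the supply zeroed, Ra and Rb appear in parallel from the tap: R_th = Ra‖Rb = (590 × 5600)/6190 = 534 Ω.

V_th = 25.7 V, R_th = 534 Ω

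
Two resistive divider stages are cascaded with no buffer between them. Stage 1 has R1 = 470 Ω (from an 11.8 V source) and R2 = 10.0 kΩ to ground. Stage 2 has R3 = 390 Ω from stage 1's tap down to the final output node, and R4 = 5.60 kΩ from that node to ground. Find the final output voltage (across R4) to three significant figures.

Stage 2 presents R3+R4 = 5990 Ω as a load on stage 1's tap.
Stage 1's lower leg becomes R2‖(R3+R4) = 3746 Ω, so V_mid = 11.8 × 3746/4216 = 10.48 V.
Stage 2 is itself unloaded: V_out = V_mid × R4/(R3+R4) = 10.48 × 5600/5990 = 9.80 V.

V_out ≈ 9.80 V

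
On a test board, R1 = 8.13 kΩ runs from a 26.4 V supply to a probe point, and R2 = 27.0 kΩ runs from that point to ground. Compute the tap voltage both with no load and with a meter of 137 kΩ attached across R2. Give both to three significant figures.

Open-circuit: V = 26.4 × 27.0/(8.13 + 27.0) = 20.3 V.
With the load, R2 becomes R2‖R_L = 22.55 kΩ, so V = 26.4 × 22.55/30.68 = 19.4 V.

Unloaded: 20.3 V; loaded: 19.4 V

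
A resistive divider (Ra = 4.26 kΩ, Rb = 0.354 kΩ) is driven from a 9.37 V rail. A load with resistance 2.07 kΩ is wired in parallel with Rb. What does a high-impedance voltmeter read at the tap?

V_out ≈ 0.621 V

The load sits in parallel with Rb: Rb‖R_L = (354 × 2070) / (354 + 2070) = 302.3 Ω.
V_out = 9.37 × 302.3 / (4260 + 302.3) = 9.37 × 302.3/4562 = 0.621 V.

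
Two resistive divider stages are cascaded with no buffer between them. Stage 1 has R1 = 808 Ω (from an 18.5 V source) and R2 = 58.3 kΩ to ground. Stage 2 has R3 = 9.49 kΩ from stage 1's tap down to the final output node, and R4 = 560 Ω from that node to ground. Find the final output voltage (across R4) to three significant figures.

V_out ≈ 0.942 V

Stage 2 presents R3+R4 = 10050 Ω as a load on stage 1's tap.
Stage 1's lower leg becomes R2‖(R3+R4) = 8572 Ω, so V_mid = 18.5 × 8572/9380 = 16.91 V.
Stage 2 is itself unloaded: V_out = V_mid × R4/(R3+R4) = 16.91 × 560/10050 = 0.942 V.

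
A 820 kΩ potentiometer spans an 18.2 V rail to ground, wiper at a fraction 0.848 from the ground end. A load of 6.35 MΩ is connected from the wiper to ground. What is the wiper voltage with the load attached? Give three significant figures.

The wiper splits the pot into (1−α)R = 124.6 kΩ above and αR = 695.4 kΩ below.
Lower section ‖ load = 626.7 kΩ.
V_wiper = 18.2 × 626.7/(124.6 + 626.7) = 15.2 V.

V ≈ 15.2 V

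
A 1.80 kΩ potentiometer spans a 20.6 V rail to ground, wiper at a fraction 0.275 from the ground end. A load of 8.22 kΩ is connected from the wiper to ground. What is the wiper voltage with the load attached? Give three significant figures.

V ≈ 5.43 V

The wiper splits the pot into (1−α)R = 1305 Ω above and αR = 495.0 Ω below.
Lower section ‖ load = 466.9 Ω.
V_wiper = 20.6 × 466.9/(1305 + 466.9) = 5.43 V.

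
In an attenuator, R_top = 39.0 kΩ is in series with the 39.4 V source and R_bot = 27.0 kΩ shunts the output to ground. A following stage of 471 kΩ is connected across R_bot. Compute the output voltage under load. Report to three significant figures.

The load sits in parallel with R_bot: R_bot‖R_L = (27.0 × 471) / (27.0 + 471) = 25.54 kΩ.
V_out = 39.4 × 25.54 / (39.0 + 25.54) = 39.4 × 25.54/64.54 = 15.6 V.

V_out ≈ 15.6 V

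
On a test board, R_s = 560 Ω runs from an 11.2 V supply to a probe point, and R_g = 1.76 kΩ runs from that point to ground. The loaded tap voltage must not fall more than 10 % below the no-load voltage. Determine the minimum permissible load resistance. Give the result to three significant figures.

R_L(min) ≈ 3.82 kΩ

Output resistance R_th = R_s‖R_g = (560 × 1760)/2320 = 424.8 Ω.
The fractional drop is R_th/(R_th + R_L); requiring this ≤ 0.100 gives R_L ≥ R_th(1/0.100 − 1) = 424.8 × 9.000 = 3.82 kΩ.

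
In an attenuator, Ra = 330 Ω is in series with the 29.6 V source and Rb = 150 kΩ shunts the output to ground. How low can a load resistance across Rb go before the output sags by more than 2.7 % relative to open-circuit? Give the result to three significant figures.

R_L(min) ≈ 11.9 kΩ

Output resistance R_th = Ra‖Rb = (330 × 150000)/150300 = 329.3 Ω.
The fractional drop is R_th/(R_th + R_L); requiring this ≤ 0.0270 gives R_L ≥ R_th(1/0.0270 − 1) = 329.3 × 36.04 = 11.9 kΩ.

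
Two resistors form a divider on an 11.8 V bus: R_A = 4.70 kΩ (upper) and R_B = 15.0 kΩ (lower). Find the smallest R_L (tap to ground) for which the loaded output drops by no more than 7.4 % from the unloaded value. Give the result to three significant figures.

R_L(min) ≈ 44.8 kΩ

Output resistance R_th = R_A‖R_B = (4.70 × 15.0)/19.70 = 3.579 kΩ.
The fractional drop is R_th/(R_th + R_L); requiring this ≤ 0.0740 gives R_L ≥ R_th(1/0.0740 − 1) = 3.579 × 12.51 = 44.8 kΩ.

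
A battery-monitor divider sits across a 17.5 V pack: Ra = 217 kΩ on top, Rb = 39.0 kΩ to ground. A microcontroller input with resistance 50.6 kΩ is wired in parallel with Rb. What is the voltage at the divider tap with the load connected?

V_out ≈ 1.61 V

The load sits in parallel with Rb: Rb‖R_L = (39.0 × 50.6) / (39.0 + 50.6) = 22.02 kΩ.
V_out = 17.5 × 22.02 / (217 + 22.02) = 17.5 × 22.02/239.0 = 1.61 V.
(Unloaded it would have been 2.67 V.)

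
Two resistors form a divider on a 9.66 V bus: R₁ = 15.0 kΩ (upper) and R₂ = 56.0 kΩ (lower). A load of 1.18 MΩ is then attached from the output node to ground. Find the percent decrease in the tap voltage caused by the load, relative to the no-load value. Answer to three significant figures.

0.993 %

The divider's output (Thévenin) resistance is R₁‖R₂ = 11.83 kΩ.
Fractional drop under load = R_th/(R_th + R_L) = 11.83 / (11.83 + 1180) = 0.009927.
So the output falls by 0.993 %.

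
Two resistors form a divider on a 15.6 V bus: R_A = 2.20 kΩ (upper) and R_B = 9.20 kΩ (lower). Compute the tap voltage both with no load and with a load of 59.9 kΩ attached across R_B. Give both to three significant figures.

Open-circuit: V = 15.6 × 9.20/(2.20 + 9.20) = 12.6 V.
With the load, R_B becomes R_B‖R_L = 7.975 kΩ, so V = 15.6 × 7.975/10.18 = 12.2 V.

Unloaded: 12.6 V; loaded: 12.2 V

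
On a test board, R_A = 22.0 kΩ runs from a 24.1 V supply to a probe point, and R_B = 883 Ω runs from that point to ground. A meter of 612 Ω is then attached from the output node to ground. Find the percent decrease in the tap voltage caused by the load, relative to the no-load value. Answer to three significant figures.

58.1 %

Unloaded V = 24.1 × 883/22880 = 0.9300 V.
Loaded: R_B‖R_L = 361.5 Ω, giving V = 24.1 × 361.5/22360 = 0.3896 V.
Drop = (0.9300 − 0.3896) / 0.9300 = 58.1 %.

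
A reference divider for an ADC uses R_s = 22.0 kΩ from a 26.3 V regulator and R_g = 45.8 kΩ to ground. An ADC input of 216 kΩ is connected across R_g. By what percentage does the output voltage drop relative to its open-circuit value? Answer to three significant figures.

6.44 %

The divider's output (Thévenin) resistance is R_s‖R_g = 14.86 kΩ.
Fractional drop under load = R_th/(R_th + R_L) = 14.86 / (14.86 + 216) = 0.06437.
So the output falls by 6.44 %.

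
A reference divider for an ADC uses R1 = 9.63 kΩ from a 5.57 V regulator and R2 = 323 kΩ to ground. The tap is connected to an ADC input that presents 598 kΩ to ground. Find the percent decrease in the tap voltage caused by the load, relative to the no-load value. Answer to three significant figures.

The divider's output (Thévenin) resistance is R1‖R2 = 9.351 kΩ.
Fractional drop under load = R_th/(R_th + R_L) = 9.351 / (9.351 + 598) = 0.01540.
So the output falls by 1.54 %.

1.54 %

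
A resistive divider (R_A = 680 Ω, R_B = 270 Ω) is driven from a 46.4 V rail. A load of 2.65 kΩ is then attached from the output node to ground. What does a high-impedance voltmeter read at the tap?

The load sits in parallel with R_B: R_B‖R_L = (270 × 2650) / (270 + 2650) = 245.0 Ω.
V_out = 46.4 × 245.0 / (680 + 245.0) = 46.4 × 245.0/925.0 = 12.3 V.

V_out ≈ 12.3 V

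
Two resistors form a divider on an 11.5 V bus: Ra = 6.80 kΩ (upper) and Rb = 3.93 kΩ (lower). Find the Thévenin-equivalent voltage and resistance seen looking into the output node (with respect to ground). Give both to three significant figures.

V_th is the open-circuit tap voltage: 11.5 × 3.93/(6.80 + 3.93) = 4.21 V.
With the supply zeroed, Ra and Rb appear in parallel from the tap: R_th = Ra‖Rb = (6.80 × 3.93)/10.73 = 2.49 kΩ.

V_th = 4.21 V, R_th = 2.49 kΩ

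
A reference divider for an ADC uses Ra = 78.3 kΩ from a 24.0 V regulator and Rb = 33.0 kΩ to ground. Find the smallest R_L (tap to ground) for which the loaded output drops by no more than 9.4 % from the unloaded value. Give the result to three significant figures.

R_L(min) ≈ 224 kΩ

Output resistance R_th = Ra‖Rb = (78.3 × 33.0)/111.3 = 23.22 kΩ.
The fractional drop is R_th/(R_th + R_L); requiring this ≤ 0.0940 gives R_L ≥ R_th(1/0.0940 − 1) = 23.22 × 9.638 = 224 kΩ.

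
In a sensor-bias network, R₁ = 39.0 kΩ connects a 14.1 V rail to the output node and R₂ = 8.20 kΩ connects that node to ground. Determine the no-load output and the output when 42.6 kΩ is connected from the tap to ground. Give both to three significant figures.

Open-circuit: V = 14.1 × 8.20/(39.0 + 8.20) = 2.45 V.
With the load, R₂ becomes R₂‖R_L = 6.876 kΩ, so V = 14.1 × 6.876/45.88 = 2.11 V.

Unloaded: 2.45 V; loaded: 2.11 V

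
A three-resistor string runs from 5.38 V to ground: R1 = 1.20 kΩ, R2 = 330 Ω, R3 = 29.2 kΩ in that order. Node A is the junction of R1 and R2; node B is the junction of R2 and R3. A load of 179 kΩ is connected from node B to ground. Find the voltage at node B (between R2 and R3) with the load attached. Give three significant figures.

At node B, R3 is in parallel with the load: R3‖R_L = 25100 Ω.
Below node A the resistance is R2 + (R3‖R_L) = 25430 Ω, so V_A = 5.38 × 25430/26630 = 5.138 V.
Then V_B = V_A × (R3‖R_L)/(R2 + R3‖R_L) = 5.138 × 25100/25430 = 5.07 V.

V ≈ 5.07 V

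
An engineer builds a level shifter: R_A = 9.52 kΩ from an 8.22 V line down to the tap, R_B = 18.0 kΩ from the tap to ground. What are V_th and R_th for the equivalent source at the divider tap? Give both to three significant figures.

V_th is the open-circuit tap voltage: 8.22 × 18.0/(9.52 + 18.0) = 5.38 V.
With the supply zeroed, R_A and R_B appear in parallel from the tap: R_th = R_A‖R_B = (9.52 × 18.0)/27.52 = 6.23 kΩ.

V_th = 5.38 V, R_th = 6.23 kΩ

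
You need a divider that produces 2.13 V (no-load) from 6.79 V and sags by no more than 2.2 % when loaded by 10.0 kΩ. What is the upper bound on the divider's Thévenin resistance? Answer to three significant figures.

Loading drop = R_th/(R_th + R_L) ≤ 0.0220, so R_th ≤ R_L · ε/(1−ε) = 10.0 kΩ × 0.0220/0.9780 = 225 Ω.
(Any R1, R2 with R2/(R1+R2) = 0.314 and R1‖R2 ≤ 225 Ω will meet the spec.)

R_th ≤ 225 Ω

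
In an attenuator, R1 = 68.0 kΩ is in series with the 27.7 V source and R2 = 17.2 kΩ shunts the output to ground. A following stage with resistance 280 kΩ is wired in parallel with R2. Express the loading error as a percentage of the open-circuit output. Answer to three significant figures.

The divider's output (Thévenin) resistance is R1‖R2 = 13.73 kΩ.
Fractional drop under load = R_th/(R_th + R_L) = 13.73 / (13.73 + 280) = 0.04674.
So the output falls by 4.67 %.

4.67 %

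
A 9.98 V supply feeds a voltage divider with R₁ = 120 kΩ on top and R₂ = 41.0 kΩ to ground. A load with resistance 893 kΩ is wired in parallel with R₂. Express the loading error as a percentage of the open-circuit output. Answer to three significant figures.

The divider's output (Thévenin) resistance is R₁‖R₂ = 30.56 kΩ.
Fractional drop under load = R_th/(R_th + R_L) = 30.56 / (30.56 + 893) = 0.03309.
So the output falls by 3.31 %.

3.31 %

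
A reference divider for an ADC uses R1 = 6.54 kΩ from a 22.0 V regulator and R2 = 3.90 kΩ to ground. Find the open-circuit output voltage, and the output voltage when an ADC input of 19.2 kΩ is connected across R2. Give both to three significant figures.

Unloaded: 8.22 V; loaded: 7.29 V

Open-circuit: V = 22.0 × 3.90/(6.54 + 3.90) = 8.22 V.
With the load, R2 becomes R2‖R_L = 3.242 kΩ, so V = 22.0 × 3.242/9.782 = 7.29 V.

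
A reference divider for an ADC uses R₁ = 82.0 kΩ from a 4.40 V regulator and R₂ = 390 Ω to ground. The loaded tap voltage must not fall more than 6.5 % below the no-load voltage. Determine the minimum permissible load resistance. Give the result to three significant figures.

R_L(min) ≈ 5.58 kΩ

Output resistance R_th = R₁‖R₂ = (82000 × 390)/82390 = 388.2 Ω.
The fractional drop is R_th/(R_th + R_L); requiring this ≤ 0.0650 gives R_L ≥ R_th(1/0.0650 − 1) = 388.2 × 14.38 = 5.58 kΩ.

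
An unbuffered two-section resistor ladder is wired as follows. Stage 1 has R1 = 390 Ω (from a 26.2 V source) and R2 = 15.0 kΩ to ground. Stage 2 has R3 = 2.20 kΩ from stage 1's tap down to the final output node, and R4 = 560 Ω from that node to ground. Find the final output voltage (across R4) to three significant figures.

V_out ≈ 4.55 V

Stage 2 presents R3+R4 = 2760 Ω as a load on stage 1's tap.
Stage 1's lower leg becomes R2‖(R3+R4) = 2331 Ω, so V_mid = 26.2 × 2331/2721 = 22.44 V.
Stage 2 is itself unloaded: V_out = V_mid × R4/(R3+R4) = 22.44 × 560/2760 = 4.55 V.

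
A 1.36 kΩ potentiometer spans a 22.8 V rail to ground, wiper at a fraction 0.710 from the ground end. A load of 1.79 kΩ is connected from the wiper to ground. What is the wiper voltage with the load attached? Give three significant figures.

V ≈ 14.0 V

The wiper splits the pot into (1−α)R = 394.4 Ω above and αR = 965.6 Ω below.
Lower section ‖ load = 627.2 Ω.
V_wiper = 22.8 × 627.2/(394.4 + 627.2) = 14.0 V.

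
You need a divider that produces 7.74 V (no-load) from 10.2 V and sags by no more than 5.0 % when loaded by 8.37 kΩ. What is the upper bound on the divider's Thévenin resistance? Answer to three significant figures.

Loading drop = R_th/(R_th + R_L) ≤ 0.0500, so R_th ≤ R_L · ε/(1−ε) = 8.37 kΩ × 0.0500/0.9500 = 441 Ω.
(Any R1, R2 with R2/(R1+R2) = 0.759 and R1‖R2 ≤ 441 Ω will meet the spec.)

R_th ≤ 441 Ω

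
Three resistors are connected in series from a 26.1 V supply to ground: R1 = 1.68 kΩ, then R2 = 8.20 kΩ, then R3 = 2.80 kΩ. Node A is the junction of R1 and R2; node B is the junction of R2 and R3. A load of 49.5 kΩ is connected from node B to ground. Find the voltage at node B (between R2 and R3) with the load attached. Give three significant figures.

At node B, R3 is in parallel with the load: R3‖R_L = 2.650 kΩ.
Below node A the resistance is R2 + (R3‖R_L) = 10.85 kΩ, so V_A = 26.1 × 10.85/12.53 = 22.60 V.
Then V_B = V_A × (R3‖R_L)/(R2 + R3‖R_L) = 22.60 × 2.650/10.85 = 5.52 V.

V ≈ 5.52 V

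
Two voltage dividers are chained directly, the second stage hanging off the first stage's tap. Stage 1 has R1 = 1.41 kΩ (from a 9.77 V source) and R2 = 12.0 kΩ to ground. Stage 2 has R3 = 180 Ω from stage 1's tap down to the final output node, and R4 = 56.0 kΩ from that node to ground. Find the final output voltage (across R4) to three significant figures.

V_out ≈ 8.52 V

Stage 2 presents R3+R4 = 56180 Ω as a load on stage 1's tap.
Stage 1's lower leg becomes R2‖(R3+R4) = 9888 Ω, so V_mid = 9.77 × 9888/11300 = 8.551 V.
Stage 2 is itself unloaded: V_out = V_mid × R4/(R3+R4) = 8.551 × 56000/56180 = 8.52 V.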